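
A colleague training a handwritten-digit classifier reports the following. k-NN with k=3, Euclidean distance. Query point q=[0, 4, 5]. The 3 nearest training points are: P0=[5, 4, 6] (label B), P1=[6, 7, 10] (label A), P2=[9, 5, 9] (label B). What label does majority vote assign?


d(q,P0) = 5.099  (label B)
d(q,P1) = 8.3666  (label A)
d(q,P2) = 9.8995  (label B)
Votes: A=1, B=2
Majority → B

B


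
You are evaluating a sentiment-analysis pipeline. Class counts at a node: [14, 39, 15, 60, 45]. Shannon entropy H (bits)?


Probabilities: [14/173, 39/173, 15/173, 60/173, 45/173] ≈ [0.0809, 0.2254, 0.0867, 0.3468, 0.2601]
H = -((14/173)·log₂(14/173) + (39/173)·log₂(39/173) + (15/173)·log₂(15/173) + (60/173)·log₂(60/173) + (45/173)·log₂(45/173))
  = 2.1191 bits

2.1191 bits


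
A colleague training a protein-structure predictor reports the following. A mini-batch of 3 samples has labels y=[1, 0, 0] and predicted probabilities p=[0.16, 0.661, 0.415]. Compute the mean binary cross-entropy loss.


L[0] = -ln(0.16) = 1.8326
L[1] = -ln(1-0.661) = -ln(0.339) = 1.0818
L[2] = -ln(1-0.415) = -ln(0.585) = 0.5361
mean = (1.8326 + 1.0818 + 0.5361)/3 = 1.1502

1.1502


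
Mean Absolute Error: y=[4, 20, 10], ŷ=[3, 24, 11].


Absolute errors: |4-3|=1, |20-24|=4, |10-11|=1
Sum = 6
MAE = 6/3 = 2

2


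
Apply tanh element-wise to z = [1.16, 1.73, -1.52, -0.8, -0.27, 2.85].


tanh(1.16) = 0.821
tanh(1.73) = 0.9391
tanh(-1.52) = -0.9087
tanh(-0.8) = -0.664
tanh(-0.27) = -0.2636
tanh(2.85) = 0.9933
result = [0.821, 0.9391, -0.9087, -0.664, -0.2636, 0.9933]

[0.821, 0.9391, -0.9087, -0.664, -0.2636, 0.9933]


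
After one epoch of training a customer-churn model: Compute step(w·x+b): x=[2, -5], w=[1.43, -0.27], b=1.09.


z = (2)·(1.43) + (-5)·(-0.27) + 1.09
  = 5.3
step(z) = 1 (z≥0)

1


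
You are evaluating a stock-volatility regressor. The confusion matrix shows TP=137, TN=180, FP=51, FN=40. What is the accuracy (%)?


Accuracy = (TP+TN)/(TP+TN+FP+FN)
= (137+180)/(408)
= 317/408 = 77.7%

77.7%


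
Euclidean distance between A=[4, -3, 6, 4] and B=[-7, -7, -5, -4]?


d = √((4+ 7)² + (-3+ 7)² + (6+ 5)² + (4+ 4)²)
  = √(121 + 16 + 121 + 64)
  = √322 = 17.9444

17.9444


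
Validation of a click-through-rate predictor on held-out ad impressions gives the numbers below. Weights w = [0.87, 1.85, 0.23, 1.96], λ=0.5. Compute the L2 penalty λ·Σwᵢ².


‖w‖₂² = (0.87)² + (1.85)² + (0.23)² + (1.96)²
     = 0.7569 + 3.4225 + 0.0529 + 3.8416
     = 8.0739
λ·‖w‖₂² = 0.5·8.0739 = 4.03695

4.03695


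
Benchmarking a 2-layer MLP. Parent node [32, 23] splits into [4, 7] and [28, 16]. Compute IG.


Parent = [32, 23], H_parent = 0.9806
H_left = 0.9457 (n=11), H_right = 0.9457 (n=44)
H_children = (11/55)·0.9457 + (44/55)·0.9457 = 0.9457
IG = 0.9806 - 0.9457 = 0.0349

0.0349


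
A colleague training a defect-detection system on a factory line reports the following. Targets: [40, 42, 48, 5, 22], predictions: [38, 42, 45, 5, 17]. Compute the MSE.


Squared errors: (40-38)²=4, (42-42)²=0, (48-45)²=9, (5-5)²=0, (22-17)²=25
Sum = 38
MSE = 38/5 = 38/5

38/5


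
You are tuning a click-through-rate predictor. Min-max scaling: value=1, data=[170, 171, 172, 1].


min=1, max=172
(1-1)/(172-1) = 0/171 = 0.0

0.0


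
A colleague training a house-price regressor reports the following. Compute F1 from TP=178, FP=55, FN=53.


Precision = 178/233 = 0.7639
Recall = 178/231 = 0.7706
F1 = 2·P·R/(P+R) = 2·TP/(2·TP+FP+FN) = 356/(356+55+53) = 356/464 = 0.7672

0.7672


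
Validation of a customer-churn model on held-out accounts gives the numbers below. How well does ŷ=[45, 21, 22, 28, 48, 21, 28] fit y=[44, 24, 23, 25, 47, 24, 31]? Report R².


ȳ = 31.1429
SS_res = Σ(y-ŷ)² = 39
SS_tot = Σ(y-ȳ)² = 622.86
R² = 1 - SS_res/SS_tot = 1 - 0.0626 = 0.9374

0.9374


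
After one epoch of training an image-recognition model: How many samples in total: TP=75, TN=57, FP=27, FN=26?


Total = TP + TN + FP + FN
= 75 + 57 + 27 + 26
= 185
(Predicted positive: 102, predicted negative: 83)

185


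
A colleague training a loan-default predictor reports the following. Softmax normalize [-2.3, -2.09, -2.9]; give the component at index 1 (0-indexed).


Exponentials: e^-2.3=0.1003, e^-2.09=0.1237, e^-2.9=0.055
Sum = 0.279
Softmax = [0.3594, 0.4434, 0.1972]
p[1] = 0.1237/0.279 = 0.4434

0.4434


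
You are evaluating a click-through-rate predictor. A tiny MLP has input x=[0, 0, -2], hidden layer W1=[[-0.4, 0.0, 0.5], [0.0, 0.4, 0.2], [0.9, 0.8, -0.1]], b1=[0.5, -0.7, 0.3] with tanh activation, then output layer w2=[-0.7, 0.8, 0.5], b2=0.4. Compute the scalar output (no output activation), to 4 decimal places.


z1[0] = (-0.4)·(0) + (0.0)·(0) + (0.5)·(-2) + 0.5 = -0.5
z1[1] = (0.0)·(0) + (0.4)·(0) + (0.2)·(-2) - 0.7 = -1.1
z1[2] = (0.9)·(0) + (0.8)·(0) + (-0.1)·(-2) + 0.3 = 0.5
h = tanh(z1) = [-0.4621, -0.8005, 0.4621]
output = (-0.7)·(-0.4621) + (0.8)·(-0.8005) + (0.5)·(0.4621) + 0.4 = 0.3141

0.3141


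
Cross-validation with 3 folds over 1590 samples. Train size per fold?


Fold size = 1590/3 = 530
Training per fold = 1590 - 530 = 1060

1060


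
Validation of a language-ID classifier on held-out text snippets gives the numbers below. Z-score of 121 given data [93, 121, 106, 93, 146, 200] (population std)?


μ = 126.5, σ = 37.5888
z = (121 - 126.5)/37.5888 = -0.1463

-0.1463


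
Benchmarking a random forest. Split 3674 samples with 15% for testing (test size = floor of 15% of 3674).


Test = ⌊3674·15/100⌋ = 551
Train = 3674 - 551 = 3123

Train: 3123, Test: 551


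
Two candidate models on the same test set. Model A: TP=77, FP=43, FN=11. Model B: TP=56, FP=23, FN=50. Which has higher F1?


Model A: P=77/120=0.6417, R=77/88=0.875, F1=2PR/(P+R)=2TP/(2TP+FP+FN)=154/208=0.7404
Model B: P=56/79=0.7089, R=56/106=0.5283, F1=2PR/(P+R)=2TP/(2TP+FP+FN)=112/185=0.6054
0.7404 > 0.6054 → Model A

Model A


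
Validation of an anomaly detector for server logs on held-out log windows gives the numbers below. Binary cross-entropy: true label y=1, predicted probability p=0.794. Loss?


BCE = -[y·ln(p) + (1-y)·ln(1-p)]
= -1·ln(0.794) - 0
= -ln(0.794) = 0.2307

0.2307


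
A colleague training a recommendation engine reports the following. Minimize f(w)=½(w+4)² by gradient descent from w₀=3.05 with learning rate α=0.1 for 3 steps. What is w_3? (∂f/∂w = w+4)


step 1: grad = 3.05+4 = 7.05; w = 3.05 - 0.1·(7.05) = 2.345
step 2: grad = 2.345+4 = 6.345; w = 2.345 - 0.1·(6.345) = 1.7105
step 3: grad = 1.7105+4 = 5.7105; w = 1.7105 - 0.1·(5.7105) = 1.13945

1.13945


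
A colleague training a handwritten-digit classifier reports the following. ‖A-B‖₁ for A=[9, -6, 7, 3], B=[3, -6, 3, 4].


d = |9-3| + |-6+ 6| + |7-3| + |3-4|
  = 6 + 0 + 4 + 1
  = 11

11


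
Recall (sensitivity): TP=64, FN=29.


Recall = TP/(TP+FN)
= 64/(64+29)
= 64/93 = 68.82%

68.82%


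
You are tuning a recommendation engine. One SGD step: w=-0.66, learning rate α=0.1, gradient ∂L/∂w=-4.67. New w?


w_new = w - α·∇
= -0.66 - 0.1·-4.67
= -0.66 + 0.467
= -0.193

-0.193


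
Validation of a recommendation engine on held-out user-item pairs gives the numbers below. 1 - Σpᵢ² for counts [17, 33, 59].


Probabilities: [17/109, 33/109, 59/109] ≈ [0.156, 0.3028, 0.5413]
Σpᵢ² = (289 + 1089 + 3481)/109² = 4859/11881
Gini = 1 - Σpᵢ² = 1 - 4859/11881 = 0.591

0.591


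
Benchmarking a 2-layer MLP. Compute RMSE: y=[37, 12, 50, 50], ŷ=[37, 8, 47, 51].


MSE = 26/4 = 6.5
RMSE = √(26/4) = 2.5495

2.5495


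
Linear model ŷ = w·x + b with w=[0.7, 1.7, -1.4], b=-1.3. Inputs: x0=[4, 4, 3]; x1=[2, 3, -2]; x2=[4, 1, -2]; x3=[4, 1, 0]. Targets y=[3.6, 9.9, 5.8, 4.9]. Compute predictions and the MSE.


ŷ0 = (0.7)·(4) + (1.7)·(4) + (-1.4)·(3) - 1.3 = 4.1
ŷ1 = (0.7)·(2) + (1.7)·(3) + (-1.4)·(-2) - 1.3 = 8.0
ŷ2 = (0.7)·(4) + (1.7)·(1) + (-1.4)·(-2) - 1.3 = 6.0
ŷ3 = (0.7)·(4) + (1.7)·(1) + (-1.4)·(0) - 1.3 = 3.2
errors² = [0.25, 3.61, 0.04, 2.89]
MSE = 6.7900/4 = 1.6975

1.6975


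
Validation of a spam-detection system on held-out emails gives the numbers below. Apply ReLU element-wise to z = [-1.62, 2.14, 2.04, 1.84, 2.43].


ReLU(-1.62) = max(0, -1.62) = 0.0
ReLU(2.14) = max(0, 2.14) = 2.14
ReLU(2.04) = max(0, 2.04) = 2.04
ReLU(1.84) = max(0, 1.84) = 1.84
ReLU(2.43) = max(0, 2.43) = 2.43
result = [0.0, 2.14, 2.04, 1.84, 2.43]

[0.0, 2.14, 2.04, 1.84, 2.43]


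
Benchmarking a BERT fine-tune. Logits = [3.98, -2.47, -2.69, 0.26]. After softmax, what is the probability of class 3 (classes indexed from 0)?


Exponentials: e^3.98=53.517, e^-2.47=0.0846, e^-2.69=0.0679, e^0.26=1.2969
Sum = 54.9664
Softmax = [0.9736, 0.0015, 0.0012, 0.0236]
p[3] = 1.2969/54.9664 = 0.0236

0.0236


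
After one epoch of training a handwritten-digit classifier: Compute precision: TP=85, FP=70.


Precision = TP/(TP+FP)
= 85/(85+70)
= 85/155 = 54.84%

54.84%


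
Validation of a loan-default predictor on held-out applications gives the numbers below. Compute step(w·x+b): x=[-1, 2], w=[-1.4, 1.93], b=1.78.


z = (-1)·(-1.4) + (2)·(1.93) + 1.78
  = 7.04
step(z) = 1 (z≥0)

1


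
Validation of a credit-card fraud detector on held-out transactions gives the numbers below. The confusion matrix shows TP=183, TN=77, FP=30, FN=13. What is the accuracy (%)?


Accuracy = (TP+TN)/(TP+TN+FP+FN)
= (183+77)/(303)
= 260/303 = 85.81%

85.81%


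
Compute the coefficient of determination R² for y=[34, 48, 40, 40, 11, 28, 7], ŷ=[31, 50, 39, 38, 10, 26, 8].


ȳ = 29.7143
SS_res = Σ(y-ŷ)² = 24
SS_tot = Σ(y-ȳ)² = 1433.43
R² = 1 - SS_res/SS_tot = 1 - 0.0167 = 0.9833

0.9833


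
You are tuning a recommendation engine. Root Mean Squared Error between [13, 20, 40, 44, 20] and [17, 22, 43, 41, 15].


MSE = 63/5 = 12.6
RMSE = √(63/5) = 3.5496

3.5496


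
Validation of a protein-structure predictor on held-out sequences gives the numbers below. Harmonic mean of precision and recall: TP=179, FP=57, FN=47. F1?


Precision = 179/236 = 0.7585
Recall = 179/226 = 0.792
F1 = 2·P·R/(P+R) = 2·TP/(2·TP+FP+FN) = 358/(358+57+47) = 358/462 = 0.7749

0.7749


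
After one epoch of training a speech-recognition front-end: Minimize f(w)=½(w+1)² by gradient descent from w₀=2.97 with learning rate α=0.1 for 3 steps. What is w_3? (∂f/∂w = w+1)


step 1: grad = 2.97+1 = 3.97; w = 2.97 - 0.1·(3.97) = 2.573
step 2: grad = 2.573+1 = 3.573; w = 2.573 - 0.1·(3.573) = 2.2157
step 3: grad = 2.2157+1 = 3.2157; w = 2.2157 - 0.1·(3.2157) = 1.89413

1.89413


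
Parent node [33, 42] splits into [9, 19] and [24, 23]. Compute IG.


Parent = [33, 42], H_parent = 0.9896
H_left = 0.9059 (n=28), H_right = 0.9997 (n=47)
H_children = (28/75)·0.9059 + (47/75)·0.9997 = 0.9647
IG = 0.9896 - 0.9647 = 0.0249

0.0249


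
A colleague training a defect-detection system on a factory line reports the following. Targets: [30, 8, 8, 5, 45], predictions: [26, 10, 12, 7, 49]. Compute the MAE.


Absolute errors: |30-26|=4, |8-10|=2, |8-12|=4, |5-7|=2, |45-49|=4
Sum = 16
MAE = 16/5 = 16/5

16/5


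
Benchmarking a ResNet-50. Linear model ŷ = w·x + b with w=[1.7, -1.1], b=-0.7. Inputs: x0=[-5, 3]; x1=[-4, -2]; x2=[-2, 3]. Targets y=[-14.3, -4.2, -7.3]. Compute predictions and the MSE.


ŷ0 = (1.7)·(-5) + (-1.1)·(3) - 0.7 = -12.5
ŷ1 = (1.7)·(-4) + (-1.1)·(-2) - 0.7 = -5.3
ŷ2 = (1.7)·(-2) + (-1.1)·(3) - 0.7 = -7.4
errors² = [3.24, 1.21, 0.01]
MSE = 4.4600/3 = 1.4867

1.4867


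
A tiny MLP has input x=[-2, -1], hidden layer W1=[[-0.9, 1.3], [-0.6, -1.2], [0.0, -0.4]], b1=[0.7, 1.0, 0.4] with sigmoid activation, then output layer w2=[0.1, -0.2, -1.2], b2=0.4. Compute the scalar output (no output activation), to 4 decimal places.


z1[0] = (-0.9)·(-2) + (1.3)·(-1) + 0.7 = 1.2
z1[1] = (-0.6)·(-2) + (-1.2)·(-1) + 1.0 = 3.4
z1[2] = (0.0)·(-2) + (-0.4)·(-1) + 0.4 = 0.8
h = sigmoid(z1) = [0.7685, 0.9677, 0.69]
output = (0.1)·(0.7685) + (-0.2)·(0.9677) + (-1.2)·(0.69) + 0.4 = -0.5447

-0.5447


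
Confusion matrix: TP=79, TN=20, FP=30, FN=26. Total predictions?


Total = TP + TN + FP + FN
= 79 + 20 + 30 + 26
= 155
(Predicted positive: 109, predicted negative: 46)

155


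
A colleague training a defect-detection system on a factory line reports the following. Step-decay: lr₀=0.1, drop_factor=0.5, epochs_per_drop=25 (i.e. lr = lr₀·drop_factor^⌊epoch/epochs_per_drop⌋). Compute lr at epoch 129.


n_drops = ⌊129/25⌋ = 5
lr = 0.1·0.5^5 = 0.1·0.03125 = 0.003125

0.003125


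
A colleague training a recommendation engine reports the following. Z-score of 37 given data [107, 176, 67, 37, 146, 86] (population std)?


μ = 103.1667, σ = 46.7882
z = (37 - 103.1667)/46.7882 = -1.4142

-1.4142


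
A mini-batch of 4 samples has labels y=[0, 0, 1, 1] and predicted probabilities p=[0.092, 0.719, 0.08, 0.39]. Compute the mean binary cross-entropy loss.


L[0] = -ln(1-0.092) = -ln(0.908) = 0.0965
L[1] = -ln(1-0.719) = -ln(0.281) = 1.2694
L[2] = -ln(0.08) = 2.5257
L[3] = -ln(0.39) = 0.9416
mean = (0.0965 + 1.2694 + 2.5257 + 0.9416)/4 = 1.2083

1.2083


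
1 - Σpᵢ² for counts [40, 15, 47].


Probabilities: [40/102, 15/102, 47/102] ≈ [0.3922, 0.1471, 0.4608]
Σpᵢ² = (1600 + 225 + 2209)/102² = 4034/10404
Gini = 1 - Σpᵢ² = 1 - 4034/10404 = 0.6123

0.6123


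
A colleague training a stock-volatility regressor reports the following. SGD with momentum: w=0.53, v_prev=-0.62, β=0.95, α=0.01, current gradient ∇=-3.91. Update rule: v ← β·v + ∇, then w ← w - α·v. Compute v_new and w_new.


v_new = 0.95·-0.62 - 3.91 = -0.589 - 3.91 = -4.499
w_new = 0.53 - 0.01·-4.499 = 0.53 + 0.04499 = 0.57499

v_new=-4.499, w_new=0.57499


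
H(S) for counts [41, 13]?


Probabilities: [41/54, 13/54] ≈ [0.7593, 0.2407]
H = -((41/54)·log₂(41/54) + (13/54)·log₂(13/54))
  = 0.7963 bits

0.7963 bits


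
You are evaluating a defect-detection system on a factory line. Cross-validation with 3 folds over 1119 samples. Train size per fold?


Fold size = 1119/3 = 373
Training per fold = 1119 - 373 = 746

746


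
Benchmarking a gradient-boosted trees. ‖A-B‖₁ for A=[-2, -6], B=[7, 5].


d = |-2-7| + |-6-5|
  = 9 + 11
  = 20

20


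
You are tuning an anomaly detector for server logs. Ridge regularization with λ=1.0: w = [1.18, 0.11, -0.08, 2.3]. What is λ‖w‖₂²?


‖w‖₂² = (1.18)² + (0.11)² + (-0.08)² + (2.3)²
     = 1.3924 + 0.0121 + 0.0064 + 5.29
     = 6.7009
λ·‖w‖₂² = 1.0·6.7009 = 6.7009

6.7009


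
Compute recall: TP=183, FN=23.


Recall = TP/(TP+FN)
= 183/(183+23)
= 183/206 = 88.83%

88.83%


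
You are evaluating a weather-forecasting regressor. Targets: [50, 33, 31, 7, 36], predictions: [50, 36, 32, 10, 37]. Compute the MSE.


Squared errors: (50-50)²=0, (33-36)²=9, (31-32)²=1, (7-10)²=9, (36-37)²=1
Sum = 20
MSE = 20/5 = 4

4


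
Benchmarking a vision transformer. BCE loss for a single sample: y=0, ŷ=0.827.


BCE = -[y·ln(p) + (1-y)·ln(1-p)]
= -0 - 1·ln(1-0.827)
= -ln(0.173) = 1.7545

1.7545


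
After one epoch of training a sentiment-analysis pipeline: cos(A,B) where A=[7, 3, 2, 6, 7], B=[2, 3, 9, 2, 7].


A·B = 7·2 + 3·3 + 2·9 + 6·2 + 7·7 = 102
‖A‖ = √147 = 12.1244, ‖B‖ = √147 = 12.1244
cos = 102/(√147·√147) = 102/√21609 = 0.6939

0.6939


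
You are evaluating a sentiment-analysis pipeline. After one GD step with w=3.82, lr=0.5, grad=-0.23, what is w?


w_new = w - α·∇
= 3.82 - 0.5·-0.23
= 3.82 + 0.115
= 3.935

3.935


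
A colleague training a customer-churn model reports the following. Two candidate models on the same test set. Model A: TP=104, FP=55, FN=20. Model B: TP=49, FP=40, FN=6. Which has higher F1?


Model A: P=104/159=0.6541, R=104/124=0.8387, F1=2PR/(P+R)=2TP/(2TP+FP+FN)=208/283=0.735
Model B: P=49/89=0.5506, R=49/55=0.8909, F1=2PR/(P+R)=2TP/(2TP+FP+FN)=98/144=0.6806
0.735 > 0.6806 → Model A

Model A


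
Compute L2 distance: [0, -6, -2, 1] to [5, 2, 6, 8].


d = √((0-5)² + (-6-2)² + (-2-6)² + (1-8)²)
  = √(25 + 64 + 64 + 49)
  = √202 = 14.2127

14.2127


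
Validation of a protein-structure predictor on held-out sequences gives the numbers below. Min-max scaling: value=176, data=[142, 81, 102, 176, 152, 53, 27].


min=27, max=176
(176-27)/(176-27) = 149/149 = 1.0

1.0


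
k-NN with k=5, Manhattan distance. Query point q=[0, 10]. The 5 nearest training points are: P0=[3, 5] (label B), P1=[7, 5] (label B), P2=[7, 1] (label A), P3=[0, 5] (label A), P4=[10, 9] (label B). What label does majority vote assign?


d(q,P0) = 8  (label B)
d(q,P1) = 12  (label B)
d(q,P2) = 16  (label A)
d(q,P3) = 5  (label A)
d(q,P4) = 11  (label B)
Votes: A=2, B=3
Majority → B

B


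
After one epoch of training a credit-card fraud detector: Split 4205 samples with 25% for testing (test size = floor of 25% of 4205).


Test = ⌊4205·25/100⌋ = 1051
Train = 4205 - 1051 = 3154

Train: 3154, Test: 1051


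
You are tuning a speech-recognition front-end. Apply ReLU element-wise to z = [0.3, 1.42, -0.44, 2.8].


ReLU(0.3) = max(0, 0.3) = 0.3
ReLU(1.42) = max(0, 1.42) = 1.42
ReLU(-0.44) = max(0, -0.44) = 0.0
ReLU(2.8) = max(0, 2.8) = 2.8
result = [0.3, 1.42, 0.0, 2.8]

[0.3, 1.42, 0.0, 2.8]


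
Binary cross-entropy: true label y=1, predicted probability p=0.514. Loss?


BCE = -[y·ln(p) + (1-y)·ln(1-p)]
= -1·ln(0.514) - 0
= -ln(0.514) = 0.6655

0.6655


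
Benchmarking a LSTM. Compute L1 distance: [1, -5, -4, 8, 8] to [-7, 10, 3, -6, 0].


d = |1+ 7| + |-5-10| + |-4-3| + |8+ 6| + |8-0|
  = 8 + 15 + 7 + 14 + 8
  = 52

52


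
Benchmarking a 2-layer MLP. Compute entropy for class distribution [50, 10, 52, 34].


Probabilities: [50/146, 10/146, 52/146, 34/146] ≈ [0.3425, 0.0685, 0.3562, 0.2329]
H = -((50/146)·log₂(50/146) + (10/146)·log₂(10/146) + (52/146)·log₂(52/146) + (34/146)·log₂(34/146))
  = 1.8144 bits

1.8144 bits


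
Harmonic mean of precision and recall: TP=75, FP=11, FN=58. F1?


Precision = 75/86 = 0.8721
Recall = 75/133 = 0.5639
F1 = 2·P·R/(P+R) = 2·TP/(2·TP+FP+FN) = 150/(150+11+58) = 150/219 = 0.6849

0.6849


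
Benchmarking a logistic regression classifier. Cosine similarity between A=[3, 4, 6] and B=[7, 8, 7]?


A·B = 3·7 + 4·8 + 6·7 = 95
‖A‖ = √61 = 7.8102, ‖B‖ = √162 = 12.7279
cos = 95/(√61·√162) = 95/√9882 = 0.9557

0.9557


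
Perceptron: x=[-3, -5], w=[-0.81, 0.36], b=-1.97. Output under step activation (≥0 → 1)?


z = (-3)·(-0.81) + (-5)·(0.36) - 1.97
  = -1.34
step(z) = 0 (z<0)

0


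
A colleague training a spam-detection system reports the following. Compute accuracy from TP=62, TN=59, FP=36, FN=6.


Accuracy = (TP+TN)/(TP+TN+FP+FN)
= (62+59)/(163)
= 121/163 = 74.23%

74.23%


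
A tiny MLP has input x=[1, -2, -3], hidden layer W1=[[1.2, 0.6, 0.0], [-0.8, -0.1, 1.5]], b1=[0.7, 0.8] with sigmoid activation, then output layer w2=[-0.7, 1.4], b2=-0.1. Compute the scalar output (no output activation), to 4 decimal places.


z1[0] = (1.2)·(1) + (0.6)·(-2) + (0.0)·(-3) + 0.7 = 0.7
z1[1] = (-0.8)·(1) + (-0.1)·(-2) + (1.5)·(-3) + 0.8 = -4.3
h = sigmoid(z1) = [0.6682, 0.0134]
output = (-0.7)·(0.6682) + (1.4)·(0.0134) - 0.1 = -0.549

-0.549


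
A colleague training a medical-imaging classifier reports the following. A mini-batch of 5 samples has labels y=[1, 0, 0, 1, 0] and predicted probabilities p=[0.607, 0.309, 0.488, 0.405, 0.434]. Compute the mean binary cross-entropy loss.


L[0] = -ln(0.607) = 0.4992
L[1] = -ln(1-0.309) = -ln(0.691) = 0.3696
L[2] = -ln(1-0.488) = -ln(0.512) = 0.6694
L[3] = -ln(0.405) = 0.9039
L[4] = -ln(1-0.434) = -ln(0.566) = 0.5692
mean = (0.4992 + 0.3696 + 0.6694 + 0.9039 + 0.5692)/5 = 0.6023

0.6023


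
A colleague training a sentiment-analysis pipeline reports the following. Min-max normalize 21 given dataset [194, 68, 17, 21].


min=17, max=194
(21-17)/(194-17) = 4/177 = 0.0226

0.0226


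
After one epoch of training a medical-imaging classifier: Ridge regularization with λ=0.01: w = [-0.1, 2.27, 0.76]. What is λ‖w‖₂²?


‖w‖₂² = (-0.1)² + (2.27)² + (0.76)²
     = 0.01 + 5.1529 + 0.5776
     = 5.7405
λ·‖w‖₂² = 0.01·5.7405 = 0.057405

0.057405


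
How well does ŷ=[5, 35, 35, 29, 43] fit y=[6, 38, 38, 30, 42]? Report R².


ȳ = 30.8
SS_res = Σ(y-ŷ)² = 21
SS_tot = Σ(y-ȳ)² = 844.8
R² = 1 - SS_res/SS_tot = 1 - 0.0249 = 0.9751

0.9751


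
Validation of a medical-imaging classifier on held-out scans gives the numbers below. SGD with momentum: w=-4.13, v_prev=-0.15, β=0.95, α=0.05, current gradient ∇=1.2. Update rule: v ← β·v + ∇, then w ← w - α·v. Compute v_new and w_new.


v_new = 0.95·-0.15 + 1.2 = -0.1425 + 1.2 = 1.0575
w_new = -4.13 - 0.05·1.0575 = -4.13 - 0.052875 = -4.182875

v_new=1.0575, w_new=-4.182875


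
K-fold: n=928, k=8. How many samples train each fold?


Fold size = 928/8 = 116
Training per fold = 928 - 116 = 812

812


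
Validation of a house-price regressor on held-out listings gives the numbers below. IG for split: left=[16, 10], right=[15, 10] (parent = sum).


Parent = [31, 20], H_parent = 0.9662
H_left = 0.9612 (n=26), H_right = 0.971 (n=25)
H_children = (26/51)·0.9612 + (25/51)·0.971 = 0.966
IG = 0.9662 - 0.966 = 0.0002

0.0002


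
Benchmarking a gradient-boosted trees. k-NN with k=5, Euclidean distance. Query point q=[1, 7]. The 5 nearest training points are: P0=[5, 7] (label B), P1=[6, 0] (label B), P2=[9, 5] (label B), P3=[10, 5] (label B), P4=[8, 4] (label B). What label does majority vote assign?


d(q,P0) = 4.0  (label B)
d(q,P1) = 8.6023  (label B)
d(q,P2) = 8.2462  (label B)
d(q,P3) = 9.2195  (label B)
d(q,P4) = 7.6158  (label B)
Votes: A=0, B=5
Majority → B

B


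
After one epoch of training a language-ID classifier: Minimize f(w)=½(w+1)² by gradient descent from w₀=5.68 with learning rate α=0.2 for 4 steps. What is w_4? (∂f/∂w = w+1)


step 1: grad = 5.68+1 = 6.68; w = 5.68 - 0.2·(6.68) = 4.344
step 2: grad = 4.344+1 = 5.344; w = 4.344 - 0.2·(5.344) = 3.2752
step 3: grad = 3.2752+1 = 4.2752; w = 3.2752 - 0.2·(4.2752) = 2.42016
step 4: grad = 2.42016+1 = 3.42016; w = 2.42016 - 0.2·(3.42016) = 1.736128

1.736128


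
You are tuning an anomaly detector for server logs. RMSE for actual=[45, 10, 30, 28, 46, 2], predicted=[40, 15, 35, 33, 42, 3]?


MSE = 117/6 = 19.5
RMSE = √(117/6) = 4.4159

4.4159


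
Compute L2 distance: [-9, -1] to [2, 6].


d = √((-9-2)² + (-1-6)²)
  = √(121 + 49)
  = √170 = 13.0384

13.0384


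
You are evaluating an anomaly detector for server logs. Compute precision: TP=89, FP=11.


Precision = TP/(TP+FP)
= 89/(89+11)
= 89/100 = 89.0%

89.0%


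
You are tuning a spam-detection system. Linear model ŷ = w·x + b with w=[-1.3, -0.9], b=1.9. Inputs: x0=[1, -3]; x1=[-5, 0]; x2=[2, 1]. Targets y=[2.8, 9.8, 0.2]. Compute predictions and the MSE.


ŷ0 = (-1.3)·(1) + (-0.9)·(-3) + 1.9 = 3.3
ŷ1 = (-1.3)·(-5) + (-0.9)·(0) + 1.9 = 8.4
ŷ2 = (-1.3)·(2) + (-0.9)·(1) + 1.9 = -1.6
errors² = [0.25, 1.96, 3.24]
MSE = 5.4500/3 = 1.8167

1.8167


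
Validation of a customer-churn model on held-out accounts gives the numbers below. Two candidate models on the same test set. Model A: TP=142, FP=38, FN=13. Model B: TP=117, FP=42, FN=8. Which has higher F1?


Model A: P=142/180=0.7889, R=142/155=0.9161, F1=2PR/(P+R)=2TP/(2TP+FP+FN)=284/335=0.8478
Model B: P=117/159=0.7358, R=117/125=0.936, F1=2PR/(P+R)=2TP/(2TP+FP+FN)=234/284=0.8239
0.8478 > 0.8239 → Model A

Model A


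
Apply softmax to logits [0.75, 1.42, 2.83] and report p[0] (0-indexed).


Exponentials: e^0.75=2.117, e^1.42=4.1371, e^2.83=16.9455
Sum = 23.1996
Softmax = [0.0913, 0.1783, 0.7304]
p[0] = 2.117/23.1996 = 0.0913

0.0913


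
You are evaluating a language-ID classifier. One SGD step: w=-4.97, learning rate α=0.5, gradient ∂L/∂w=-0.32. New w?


w_new = w - α·∇
= -4.97 - 0.5·-0.32
= -4.97 + 0.16
= -4.81

-4.81


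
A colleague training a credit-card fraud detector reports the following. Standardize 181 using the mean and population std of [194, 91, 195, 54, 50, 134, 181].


μ = 128.4286, σ = 59.3028
z = (181 - 128.4286)/59.3028 = 0.8865

0.8865


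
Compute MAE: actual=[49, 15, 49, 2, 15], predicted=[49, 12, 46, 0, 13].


Absolute errors: |49-49|=0, |15-12|=3, |49-46|=3, |2-0|=2, |15-13|=2
Sum = 10
MAE = 10/5 = 2

2


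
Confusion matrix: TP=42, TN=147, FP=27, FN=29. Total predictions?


Total = TP + TN + FP + FN
= 42 + 147 + 27 + 29
= 245
(Predicted positive: 69, predicted negative: 176)

245


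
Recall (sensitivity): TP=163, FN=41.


Recall = TP/(TP+FN)
= 163/(163+41)
= 163/204 = 79.9%

79.9%


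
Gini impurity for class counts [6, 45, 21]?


Probabilities: [6/72, 45/72, 21/72] ≈ [0.0833, 0.625, 0.2917]
Σpᵢ² = (36 + 2025 + 441)/72² = 2502/5184
Gini = 1 - Σpᵢ² = 1 - 2502/5184 = 0.5174

0.5174


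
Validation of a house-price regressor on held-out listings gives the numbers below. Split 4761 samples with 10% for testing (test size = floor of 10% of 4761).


Test = ⌊4761·10/100⌋ = 476
Train = 4761 - 476 = 4285

Train: 4285, Test: 476


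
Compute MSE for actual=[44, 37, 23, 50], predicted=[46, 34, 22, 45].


Squared errors: (44-46)²=4, (37-34)²=9, (23-22)²=1, (50-45)²=25
Sum = 39
MSE = 39/4 = 39/4

39/4


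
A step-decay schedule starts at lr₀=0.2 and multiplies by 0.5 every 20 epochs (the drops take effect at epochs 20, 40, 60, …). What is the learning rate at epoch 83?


n_drops = ⌊83/20⌋ = 4
lr = 0.2·0.5^4 = 0.2·0.0625 = 0.0125

0.0125


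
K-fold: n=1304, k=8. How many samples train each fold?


Fold size = 1304/8 = 163
Training per fold = 1304 - 163 = 1141

1141


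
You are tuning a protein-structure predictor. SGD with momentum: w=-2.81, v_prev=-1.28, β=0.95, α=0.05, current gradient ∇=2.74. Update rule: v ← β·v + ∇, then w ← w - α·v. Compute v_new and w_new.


v_new = 0.95·-1.28 + 2.74 = -1.216 + 2.74 = 1.524
w_new = -2.81 - 0.05·1.524 = -2.81 - 0.0762 = -2.8862

v_new=1.524, w_new=-2.8862


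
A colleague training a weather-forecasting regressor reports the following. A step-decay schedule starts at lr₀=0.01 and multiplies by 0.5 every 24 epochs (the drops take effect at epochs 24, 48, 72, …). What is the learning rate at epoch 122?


n_drops = ⌊122/24⌋ = 5
lr = 0.01·0.5^5 = 0.01·0.03125 = 0.0003125

0.0003125


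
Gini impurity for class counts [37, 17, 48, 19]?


Probabilities: [37/121, 17/121, 48/121, 19/121] ≈ [0.3058, 0.1405, 0.3967, 0.157]
Σpᵢ² = (1369 + 289 + 2304 + 361)/121² = 4323/14641
Gini = 1 - Σpᵢ² = 1 - 4323/14641 = 0.7047

0.7047


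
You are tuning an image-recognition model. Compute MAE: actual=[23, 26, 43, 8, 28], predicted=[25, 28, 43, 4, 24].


Absolute errors: |23-25|=2, |26-28|=2, |43-43|=0, |8-4|=4, |28-24|=4
Sum = 12
MAE = 12/5 = 12/5

12/5


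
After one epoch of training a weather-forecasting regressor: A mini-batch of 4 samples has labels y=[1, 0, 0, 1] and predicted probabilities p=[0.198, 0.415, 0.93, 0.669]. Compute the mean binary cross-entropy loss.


L[0] = -ln(0.198) = 1.6195
L[1] = -ln(1-0.415) = -ln(0.585) = 0.5361
L[2] = -ln(1-0.93) = -ln(0.07) = 2.6593
L[3] = -ln(0.669) = 0.402
mean = (1.6195 + 0.5361 + 2.6593 + 0.402)/4 = 1.3042

1.3042


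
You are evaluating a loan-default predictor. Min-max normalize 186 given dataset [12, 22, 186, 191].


min=12, max=191
(186-12)/(191-12) = 174/179 = 0.9721

0.9721


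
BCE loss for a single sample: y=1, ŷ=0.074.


BCE = -[y·ln(p) + (1-y)·ln(1-p)]
= -1·ln(0.074) - 0
= -ln(0.074) = 2.6037

2.6037


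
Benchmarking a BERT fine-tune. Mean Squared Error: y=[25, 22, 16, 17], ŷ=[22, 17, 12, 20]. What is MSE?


Squared errors: (25-22)²=9, (22-17)²=25, (16-12)²=16, (17-20)²=9
Sum = 59
MSE = 59/4 = 59/4

59/4


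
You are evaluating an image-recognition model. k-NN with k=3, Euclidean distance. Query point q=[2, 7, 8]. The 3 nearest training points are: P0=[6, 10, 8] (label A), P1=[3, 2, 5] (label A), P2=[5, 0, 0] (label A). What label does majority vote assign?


d(q,P0) = 5.0  (label A)
d(q,P1) = 5.9161  (label A)
d(q,P2) = 11.0454  (label A)
Votes: A=3, B=0
Majority → A

A


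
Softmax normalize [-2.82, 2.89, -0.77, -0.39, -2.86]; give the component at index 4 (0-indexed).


Exponentials: e^-2.82=0.0596, e^2.89=17.9933, e^-0.77=0.463, e^-0.39=0.6771, e^-2.86=0.0573
Sum = 19.2503
Softmax = [0.0031, 0.9347, 0.0241, 0.0352, 0.003]
p[4] = 0.0573/19.2503 = 0.003

0.003


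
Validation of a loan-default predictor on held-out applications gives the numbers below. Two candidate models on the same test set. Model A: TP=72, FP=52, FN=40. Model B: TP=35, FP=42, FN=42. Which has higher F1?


Model A: P=72/124=0.5806, R=72/112=0.6429, F1=2PR/(P+R)=2TP/(2TP+FP+FN)=144/236=0.6102
Model B: P=35/77=0.4545, R=35/77=0.4545, F1=2PR/(P+R)=2TP/(2TP+FP+FN)=70/154=0.4545
0.6102 > 0.4545 → Model A

Model A


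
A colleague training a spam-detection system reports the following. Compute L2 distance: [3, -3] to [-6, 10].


d = √((3+ 6)² + (-3-10)²)
  = √(81 + 169)
  = √250 = 15.8114

15.8114


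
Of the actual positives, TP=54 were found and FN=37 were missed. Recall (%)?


Recall = TP/(TP+FN)
= 54/(54+37)
= 54/91 = 59.34%

59.34%


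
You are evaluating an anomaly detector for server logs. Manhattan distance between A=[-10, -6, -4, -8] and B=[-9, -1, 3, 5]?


d = |-10+ 9| + |-6+ 1| + |-4-3| + |-8-5|
  = 1 + 5 + 7 + 13
  = 26

26


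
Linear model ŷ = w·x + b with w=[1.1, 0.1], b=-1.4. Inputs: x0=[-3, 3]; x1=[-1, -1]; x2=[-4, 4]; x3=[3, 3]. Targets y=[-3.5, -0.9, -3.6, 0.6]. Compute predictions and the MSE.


ŷ0 = (1.1)·(-3) + (0.1)·(3) - 1.4 = -4.4
ŷ1 = (1.1)·(-1) + (0.1)·(-1) - 1.4 = -2.6
ŷ2 = (1.1)·(-4) + (0.1)·(4) - 1.4 = -5.4
ŷ3 = (1.1)·(3) + (0.1)·(3) - 1.4 = 2.2
errors² = [0.81, 2.89, 3.24, 2.56]
MSE = 9.5000/4 = 2.375

2.375


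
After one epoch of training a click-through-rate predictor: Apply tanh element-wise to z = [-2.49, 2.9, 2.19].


tanh(-2.49) = -0.9863
tanh(2.9) = 0.994
tanh(2.19) = 0.9753
result = [-0.9863, 0.994, 0.9753]

[-0.9863, 0.994, 0.9753]


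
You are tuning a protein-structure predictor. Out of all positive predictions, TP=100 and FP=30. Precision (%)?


Precision = TP/(TP+FP)
= 100/(100+30)
= 100/130 = 76.92%

76.92%


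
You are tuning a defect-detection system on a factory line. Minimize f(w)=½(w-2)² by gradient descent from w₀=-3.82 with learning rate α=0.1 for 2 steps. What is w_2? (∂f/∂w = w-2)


step 1: grad = -3.82-2 = -5.82; w = -3.82 - 0.1·(-5.82) = -3.238
step 2: grad = -3.238-2 = -5.238; w = -3.238 - 0.1·(-5.238) = -2.7142

-2.7142


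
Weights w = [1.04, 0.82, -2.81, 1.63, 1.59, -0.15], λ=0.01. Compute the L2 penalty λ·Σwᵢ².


‖w‖₂² = (1.04)² + (0.82)² + (-2.81)² + (1.63)² + (1.59)² + (-0.15)²
     = 1.0816 + 0.6724 + 7.8961 + 2.6569 + 2.5281 + 0.0225
     = 14.8576
λ·‖w‖₂² = 0.01·14.8576 = 0.148576

0.148576


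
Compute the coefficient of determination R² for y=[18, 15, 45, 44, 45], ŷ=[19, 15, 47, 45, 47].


ȳ = 33.4
SS_res = Σ(y-ŷ)² = 10
SS_tot = Σ(y-ȳ)² = 957.2
R² = 1 - SS_res/SS_tot = 1 - 0.0104 = 0.9896

0.9896


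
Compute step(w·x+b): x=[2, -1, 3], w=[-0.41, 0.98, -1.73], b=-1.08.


z = (2)·(-0.41) + (-1)·(0.98) + (3)·(-1.73) - 1.08
  = -8.07
step(z) = 0 (z<0)

0


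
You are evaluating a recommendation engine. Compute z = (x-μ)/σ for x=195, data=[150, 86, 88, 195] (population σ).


μ = 129.75, σ = 45.62
z = (195 - 129.75)/45.62 = 1.4303

1.4303


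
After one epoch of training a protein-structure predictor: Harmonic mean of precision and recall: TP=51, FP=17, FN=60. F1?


Precision = 51/68 = 0.75
Recall = 51/111 = 0.4595
F1 = 2·P·R/(P+R) = 2·TP/(2·TP+FP+FN) = 102/(102+17+60) = 102/179 = 0.5698

0.5698


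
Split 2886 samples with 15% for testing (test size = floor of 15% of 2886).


Test = ⌊2886·15/100⌋ = 432
Train = 2886 - 432 = 2454

Train: 2454, Test: 432


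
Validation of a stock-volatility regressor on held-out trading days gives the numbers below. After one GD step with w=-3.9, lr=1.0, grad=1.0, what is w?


w_new = w - α·∇
= -3.9 - 1.0·1.0
= -3.9 - 1
= -4.9

-4.9


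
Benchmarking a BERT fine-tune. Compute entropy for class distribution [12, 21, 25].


Probabilities: [12/58, 21/58, 25/58] ≈ [0.2069, 0.3621, 0.431]
H = -((12/58)·log₂(12/58) + (21/58)·log₂(21/58) + (25/58)·log₂(25/58))
  = 1.5243 bits

1.5243 bits


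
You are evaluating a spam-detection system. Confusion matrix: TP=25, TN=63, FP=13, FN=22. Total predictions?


Total = TP + TN + FP + FN
= 25 + 63 + 13 + 22
= 123
(Predicted positive: 38, predicted negative: 85)

123


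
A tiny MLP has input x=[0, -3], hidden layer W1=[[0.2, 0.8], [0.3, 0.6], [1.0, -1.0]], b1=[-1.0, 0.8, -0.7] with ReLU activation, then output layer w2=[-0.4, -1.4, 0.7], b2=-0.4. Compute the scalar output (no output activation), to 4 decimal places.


z1[0] = (0.2)·(0) + (0.8)·(-3) - 1.0 = -3.4
z1[1] = (0.3)·(0) + (0.6)·(-3) + 0.8 = -1.0
z1[2] = (1.0)·(0) + (-1.0)·(-3) - 0.7 = 2.3
h = ReLU(z1) = [0.0, 0.0, 2.3]
output = (-0.4)·(0.0) + (-1.4)·(0.0) + (0.7)·(2.3) - 0.4 = 1.21

1.21


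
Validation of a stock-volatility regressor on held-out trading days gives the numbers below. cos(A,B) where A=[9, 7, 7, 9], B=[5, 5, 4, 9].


A·B = 9·5 + 7·5 + 7·4 + 9·9 = 189
‖A‖ = √260 = 16.1245, ‖B‖ = √147 = 12.1244
cos = 189/(√260·√147) = 189/√38220 = 0.9668

0.9668


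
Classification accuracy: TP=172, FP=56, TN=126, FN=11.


Accuracy = (TP+TN)/(TP+TN+FP+FN)
= (172+126)/(365)
= 298/365 = 81.64%

81.64%


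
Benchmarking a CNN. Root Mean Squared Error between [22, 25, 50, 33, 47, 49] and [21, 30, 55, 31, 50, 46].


MSE = 73/6 = 12.1667
RMSE = √(73/6) = 3.4881

3.4881


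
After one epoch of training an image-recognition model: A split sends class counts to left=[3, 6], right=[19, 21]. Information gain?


Parent = [22, 27], H_parent = 0.9925
H_left = 0.9183 (n=9), H_right = 0.9982 (n=40)
H_children = (9/49)·0.9183 + (40/49)·0.9982 = 0.9835
IG = 0.9925 - 0.9835 = 0.009

0.009


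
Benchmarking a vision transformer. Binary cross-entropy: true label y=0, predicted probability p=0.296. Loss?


BCE = -[y·ln(p) + (1-y)·ln(1-p)]
= -0 - 1·ln(1-0.296)
= -ln(0.704) = 0.351

0.351


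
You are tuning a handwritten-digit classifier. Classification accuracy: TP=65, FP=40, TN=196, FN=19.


Accuracy = (TP+TN)/(TP+TN+FP+FN)
= (65+196)/(320)
= 261/320 = 81.56%

81.56%


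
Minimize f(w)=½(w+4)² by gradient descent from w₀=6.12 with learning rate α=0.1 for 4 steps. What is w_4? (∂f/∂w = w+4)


step 1: grad = 6.12+4 = 10.12; w = 6.12 - 0.1·(10.12) = 5.108
step 2: grad = 5.108+4 = 9.108; w = 5.108 - 0.1·(9.108) = 4.1972
step 3: grad = 4.1972+4 = 8.1972; w = 4.1972 - 0.1·(8.1972) = 3.37748
step 4: grad = 3.37748+4 = 7.37748; w = 3.37748 - 0.1·(7.37748) = 2.639732

2.639732


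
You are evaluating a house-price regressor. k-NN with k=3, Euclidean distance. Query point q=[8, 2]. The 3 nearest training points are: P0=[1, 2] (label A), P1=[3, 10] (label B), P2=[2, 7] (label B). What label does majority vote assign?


d(q,P0) = 7.0  (label A)
d(q,P1) = 9.434  (label B)
d(q,P2) = 7.8102  (label B)
Votes: A=1, B=2
Majority → B

B


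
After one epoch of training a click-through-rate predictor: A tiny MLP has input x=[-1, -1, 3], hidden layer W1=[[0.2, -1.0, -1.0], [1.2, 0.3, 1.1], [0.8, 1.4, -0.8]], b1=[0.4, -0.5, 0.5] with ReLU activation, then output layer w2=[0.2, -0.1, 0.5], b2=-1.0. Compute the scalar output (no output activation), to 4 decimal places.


z1[0] = (0.2)·(-1) + (-1.0)·(-1) + (-1.0)·(3) + 0.4 = -1.8
z1[1] = (1.2)·(-1) + (0.3)·(-1) + (1.1)·(3) - 0.5 = 1.3
z1[2] = (0.8)·(-1) + (1.4)·(-1) + (-0.8)·(3) + 0.5 = -4.1
h = ReLU(z1) = [0.0, 1.3, 0.0]
output = (0.2)·(0.0) + (-0.1)·(1.3) + (0.5)·(0.0) - 1.0 = -1.13

-1.13


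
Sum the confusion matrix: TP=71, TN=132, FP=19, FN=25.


Total = TP + TN + FP + FN
= 71 + 132 + 19 + 25
= 247
(Predicted positive: 90, predicted negative: 157)

247


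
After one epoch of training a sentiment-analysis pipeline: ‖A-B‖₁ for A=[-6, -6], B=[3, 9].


d = |-6-3| + |-6-9|
  = 9 + 15
  = 24

24


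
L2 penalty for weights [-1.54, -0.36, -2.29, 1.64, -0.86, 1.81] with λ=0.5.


‖w‖₂² = (-1.54)² + (-0.36)² + (-2.29)² + (1.64)² + (-0.86)² + (1.81)²
     = 2.3716 + 0.1296 + 5.2441 + 2.6896 + 0.7396 + 3.2761
     = 14.4506
λ·‖w‖₂² = 0.5·14.4506 = 7.2253

7.2253


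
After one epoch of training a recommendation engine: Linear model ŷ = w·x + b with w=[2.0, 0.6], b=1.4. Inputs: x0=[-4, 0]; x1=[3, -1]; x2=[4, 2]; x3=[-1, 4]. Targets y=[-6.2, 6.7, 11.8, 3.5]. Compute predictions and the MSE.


ŷ0 = (2.0)·(-4) + (0.6)·(0) + 1.4 = -6.6
ŷ1 = (2.0)·(3) + (0.6)·(-1) + 1.4 = 6.8
ŷ2 = (2.0)·(4) + (0.6)·(2) + 1.4 = 10.6
ŷ3 = (2.0)·(-1) + (0.6)·(4) + 1.4 = 1.8
errors² = [0.16, 0.01, 1.44, 2.89]
MSE = 4.5000/4 = 1.125

1.125


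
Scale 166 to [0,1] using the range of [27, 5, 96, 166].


min=5, max=166
(166-5)/(166-5) = 161/161 = 1.0

1.0


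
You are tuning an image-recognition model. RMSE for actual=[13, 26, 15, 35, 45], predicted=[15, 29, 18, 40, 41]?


MSE = 63/5 = 12.6
RMSE = √(63/5) = 3.5496

3.5496


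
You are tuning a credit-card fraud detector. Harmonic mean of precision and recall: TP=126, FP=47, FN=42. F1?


Precision = 126/173 = 0.7283
Recall = 126/168 = 0.75
F1 = 2·P·R/(P+R) = 2·TP/(2·TP+FP+FN) = 252/(252+47+42) = 252/341 = 0.739

0.739


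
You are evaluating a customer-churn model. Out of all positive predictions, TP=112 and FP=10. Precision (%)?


Precision = TP/(TP+FP)
= 112/(112+10)
= 112/122 = 91.8%

91.8%


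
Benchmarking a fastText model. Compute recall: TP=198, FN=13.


Recall = TP/(TP+FN)
= 198/(198+13)
= 198/211 = 93.84%

93.84%


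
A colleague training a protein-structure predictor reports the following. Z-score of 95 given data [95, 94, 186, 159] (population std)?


μ = 133.5, σ = 40.1528
z = (95 - 133.5)/40.1528 = -0.9588

-0.9588


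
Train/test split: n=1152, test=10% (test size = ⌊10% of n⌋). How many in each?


Test = ⌊1152·10/100⌋ = 115
Train = 1152 - 115 = 1037

Train: 1037, Test: 115


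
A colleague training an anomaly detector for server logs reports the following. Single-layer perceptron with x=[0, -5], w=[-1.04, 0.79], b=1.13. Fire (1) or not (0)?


z = (0)·(-1.04) + (-5)·(0.79) + 1.13
  = -2.82
step(z) = 0 (z<0)

0


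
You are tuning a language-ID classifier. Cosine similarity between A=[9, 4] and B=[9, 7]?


A·B = 9·9 + 4·7 = 109
‖A‖ = √97 = 9.8489, ‖B‖ = √130 = 11.4018
cos = 109/(√97·√130) = 109/√12610 = 0.9707

0.9707


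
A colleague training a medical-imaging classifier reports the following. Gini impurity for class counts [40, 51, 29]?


Probabilities: [40/120, 51/120, 29/120] ≈ [0.3333, 0.425, 0.2417]
Σpᵢ² = (1600 + 2601 + 841)/120² = 5042/14400
Gini = 1 - Σpᵢ² = 1 - 5042/14400 = 0.6499

0.6499


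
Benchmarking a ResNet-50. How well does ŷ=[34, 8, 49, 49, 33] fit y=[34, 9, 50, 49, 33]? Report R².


ȳ = 35
SS_res = Σ(y-ŷ)² = 2
SS_tot = Σ(y-ȳ)² = 1102
R² = 1 - SS_res/SS_tot = 1 - 0.0018 = 0.9982

0.9982


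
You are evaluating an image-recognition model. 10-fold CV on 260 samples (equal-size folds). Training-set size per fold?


Fold size = 260/10 = 26
Training per fold = 260 - 26 = 234

234
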